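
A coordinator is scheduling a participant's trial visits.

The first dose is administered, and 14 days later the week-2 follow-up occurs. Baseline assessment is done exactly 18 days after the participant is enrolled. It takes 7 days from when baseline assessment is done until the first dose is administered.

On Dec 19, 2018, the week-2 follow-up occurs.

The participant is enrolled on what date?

Nov 10, 2018

The week-2 follow-up occurs: Dec 19, 2018.
The first dose is administered: Dec 19, 2018 − 14 days = Dec 5, 2018.
Baseline assessment is done: Dec 5, 2018 − 7 days = Nov 28, 2018.
The participant is enrolled: Nov 28, 2018 − 18 days = Nov 10, 2018.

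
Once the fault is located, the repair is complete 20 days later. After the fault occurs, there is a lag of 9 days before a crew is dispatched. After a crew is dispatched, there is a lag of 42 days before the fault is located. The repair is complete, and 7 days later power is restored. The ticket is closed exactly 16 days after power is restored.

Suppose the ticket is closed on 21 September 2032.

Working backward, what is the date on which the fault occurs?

19 June 2032

The ticket is closed: Sep 21, 2032.
Power is restored: Sep 21, 2032 − 16 days = Sep 5, 2032.
The repair is complete: Sep 5, 2032 − 7 days = Aug 29, 2032.
The fault is located: Aug 29, 2032 − 20 days = Aug 9, 2032.
A crew is dispatched: Aug 9, 2032 − 42 days = Jun 28, 2032.
The fault occurs: Jun 28, 2032 − 9 days = Jun 19, 2032.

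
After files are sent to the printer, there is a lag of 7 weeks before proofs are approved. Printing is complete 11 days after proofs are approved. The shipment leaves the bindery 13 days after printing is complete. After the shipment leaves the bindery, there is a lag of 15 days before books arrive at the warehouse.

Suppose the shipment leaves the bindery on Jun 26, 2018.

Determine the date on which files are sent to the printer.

Apr 14, 2018

The shipment leaves the bindery: Jun 26, 2018.
Printing is complete: Jun 26, 2018 − 13 days = Jun 13, 2018.
Proofs are approved: Jun 13, 2018 − 11 days = Jun 2, 2018.
Files are sent to the printer: Jun 2, 2018 − 7 weeks = Apr 14, 2018.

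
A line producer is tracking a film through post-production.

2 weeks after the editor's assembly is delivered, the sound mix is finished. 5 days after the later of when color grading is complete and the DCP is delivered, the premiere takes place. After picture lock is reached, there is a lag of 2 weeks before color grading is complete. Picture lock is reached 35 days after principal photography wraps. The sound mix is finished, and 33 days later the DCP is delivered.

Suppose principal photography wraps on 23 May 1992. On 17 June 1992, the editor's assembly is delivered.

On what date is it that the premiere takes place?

8 August 1992

Principal photography wraps: May 23, 1992.
Picture lock is reached: May 23, 1992 + 35 days = Jun 27, 1992.
Color grading is complete: Jun 27, 1992 + 2 weeks = Jul 11, 1992.
The editor's assembly is delivered: Jun 17, 1992.
The sound mix is finished: Jun 17, 1992 + 2 weeks = Jul 1, 1992.
The DCP is delivered: Jul 1, 1992 + 33 days = Aug 3, 1992.
Both prerequisites met — color grading is complete (Jul 11, 1992), the DCP is delivered (Aug 3, 1992); the later is Aug 3, 1992.
The premiere takes place: Aug 3, 1992 + 5 days = Aug 8, 1992.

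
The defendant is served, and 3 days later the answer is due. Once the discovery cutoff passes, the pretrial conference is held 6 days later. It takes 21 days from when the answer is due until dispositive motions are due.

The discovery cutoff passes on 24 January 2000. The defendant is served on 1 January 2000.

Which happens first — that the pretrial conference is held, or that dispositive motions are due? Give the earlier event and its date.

Dispositive motions are due — 25 January 2000

The discovery cutoff passes: Jan 24, 2000.
The pretrial conference is held: Jan 24, 2000 + 6 days = Jan 30, 2000.
The defendant is served: Jan 1, 2000.
The answer is due: Jan 1, 2000 + 3 days = Jan 4, 2000.
Dispositive motions are due: Jan 4, 2000 + 21 days = Jan 25, 2000.
Comparing: the pretrial conference is held on Jan 30, 2000 vs dispositive motions are due on Jan 25, 2000. Earlier: dispositive motions are due.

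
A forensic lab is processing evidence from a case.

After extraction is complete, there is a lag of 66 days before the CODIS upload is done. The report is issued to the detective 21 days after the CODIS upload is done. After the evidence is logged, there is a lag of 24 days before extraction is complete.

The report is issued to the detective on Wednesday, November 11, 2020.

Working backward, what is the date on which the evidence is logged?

The report is issued to the detective: Nov 11, 2020.
The CODIS upload is done: Nov 11, 2020 − 21 days = Oct 21, 2020.
Extraction is complete: Oct 21, 2020 − 66 days = Aug 16, 2020.
The evidence is logged: Aug 16, 2020 − 24 days = Jul 23, 2020.

Thursday, July 23, 2020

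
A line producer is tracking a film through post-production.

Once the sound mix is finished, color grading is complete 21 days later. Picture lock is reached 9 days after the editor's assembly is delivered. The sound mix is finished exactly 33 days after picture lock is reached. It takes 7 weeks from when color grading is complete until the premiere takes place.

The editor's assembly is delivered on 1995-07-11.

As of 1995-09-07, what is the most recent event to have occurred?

The sound mix is finished

The editor's assembly is delivered: Jul 11, 1995.
Picture lock is reached: Jul 11, 1995 + 9 days = Jul 20, 1995.
The sound mix is finished: Jul 20, 1995 + 33 days = Aug 22, 1995.
Color grading is complete: Aug 22, 1995 + 21 days = Sep 12, 1995.
The premiere takes place: Sep 12, 1995 + 7 weeks = Oct 31, 1995.
Sep 7, 1995 falls between when the sound mix is finished (Aug 22, 1995) and when color grading is complete (Sep 12, 1995).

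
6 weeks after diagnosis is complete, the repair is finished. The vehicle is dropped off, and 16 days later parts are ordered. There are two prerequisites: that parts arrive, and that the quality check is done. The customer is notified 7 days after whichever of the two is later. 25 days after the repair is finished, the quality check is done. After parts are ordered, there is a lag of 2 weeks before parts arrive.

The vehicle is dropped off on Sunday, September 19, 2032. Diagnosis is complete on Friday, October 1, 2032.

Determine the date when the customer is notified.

The vehicle is dropped off: Sep 19, 2032.
Parts are ordered: Sep 19, 2032 + 16 days = Oct 5, 2032.
Parts arrive: Oct 5, 2032 + 2 weeks = Oct 19, 2032.
Diagnosis is complete: Oct 1, 2032.
The repair is finished: Oct 1, 2032 + 6 weeks = Nov 12, 2032.
The quality check is done: Nov 12, 2032 + 25 days = Dec 7, 2032.
Both prerequisites met — parts arrive (Oct 19, 2032), the quality check is done (Dec 7, 2032); the later is Dec 7, 2032.
The customer is notified: Dec 7, 2032 + 7 days = Dec 14, 2032.

Tuesday, December 14, 2032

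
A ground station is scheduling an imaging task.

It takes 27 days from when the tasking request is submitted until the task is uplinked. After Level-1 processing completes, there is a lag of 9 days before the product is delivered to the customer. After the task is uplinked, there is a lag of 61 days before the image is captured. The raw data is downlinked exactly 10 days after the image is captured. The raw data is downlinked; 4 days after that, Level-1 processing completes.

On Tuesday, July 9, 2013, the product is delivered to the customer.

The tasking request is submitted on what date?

The product is delivered to the customer: Jul 9, 2013.
Level-1 processing completes: Jul 9, 2013 − 9 days = Jun 30, 2013.
The raw data is downlinked: Jun 30, 2013 − 4 days = Jun 26, 2013.
The image is captured: Jun 26, 2013 − 10 days = Jun 16, 2013.
The task is uplinked: Jun 16, 2013 − 61 days = Apr 16, 2013.
The tasking request is submitted: Apr 16, 2013 − 27 days = Mar 20, 2013.

Wednesday, March 20, 2013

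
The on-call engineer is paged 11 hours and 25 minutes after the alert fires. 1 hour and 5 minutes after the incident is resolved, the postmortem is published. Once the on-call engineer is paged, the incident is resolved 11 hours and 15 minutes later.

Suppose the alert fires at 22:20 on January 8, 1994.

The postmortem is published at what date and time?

22:05 on January 9, 1994

The alert fires: 22:20 Jan 8, 1994.
The on-call engineer is paged: 22:20 Jan 8, 1994 + 11h25m = 09:45 Jan 9, 1994.
The incident is resolved: 09:45 Jan 9, 1994 + 11h15m = 21:00 Jan 9, 1994.
The postmortem is published: 21:00 Jan 9, 1994 + 1h05m = 22:05 Jan 9, 1994.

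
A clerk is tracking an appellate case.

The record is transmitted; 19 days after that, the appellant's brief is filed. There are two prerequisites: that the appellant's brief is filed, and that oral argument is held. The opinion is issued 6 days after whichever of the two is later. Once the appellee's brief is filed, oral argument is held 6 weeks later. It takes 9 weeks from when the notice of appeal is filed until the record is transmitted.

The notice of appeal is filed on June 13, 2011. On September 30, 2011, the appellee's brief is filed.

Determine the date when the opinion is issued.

The notice of appeal is filed: Jun 13, 2011.
The record is transmitted: Jun 13, 2011 + 9 weeks = Aug 15, 2011.
The appellant's brief is filed: Aug 15, 2011 + 19 days = Sep 3, 2011.
The appellee's brief is filed: Sep 30, 2011.
Oral argument is held: Sep 30, 2011 + 6 weeks = Nov 11, 2011.
Both prerequisites met — the appellant's brief is filed (Sep 3, 2011), oral argument is held (Nov 11, 2011); the later is Nov 11, 2011.
The opinion is issued: Nov 11, 2011 + 6 days = Nov 17, 2011.

November 17, 2011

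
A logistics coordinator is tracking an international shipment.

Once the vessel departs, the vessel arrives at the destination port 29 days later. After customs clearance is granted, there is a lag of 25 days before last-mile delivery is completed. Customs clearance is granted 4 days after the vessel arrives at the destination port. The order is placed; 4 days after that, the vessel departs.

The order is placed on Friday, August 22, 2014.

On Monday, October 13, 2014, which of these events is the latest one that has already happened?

Customs clearance is granted

The order is placed: Aug 22, 2014.
The vessel departs: Aug 22, 2014 + 4 days = Aug 26, 2014.
The vessel arrives at the destination port: Aug 26, 2014 + 29 days = Sep 24, 2014.
Customs clearance is granted: Sep 24, 2014 + 4 days = Sep 28, 2014.
Last-mile delivery is completed: Sep 28, 2014 + 25 days = Oct 23, 2014.
Oct 13, 2014 falls between when customs clearance is granted (Sep 28, 2014) and when last-mile delivery is completed (Oct 23, 2014).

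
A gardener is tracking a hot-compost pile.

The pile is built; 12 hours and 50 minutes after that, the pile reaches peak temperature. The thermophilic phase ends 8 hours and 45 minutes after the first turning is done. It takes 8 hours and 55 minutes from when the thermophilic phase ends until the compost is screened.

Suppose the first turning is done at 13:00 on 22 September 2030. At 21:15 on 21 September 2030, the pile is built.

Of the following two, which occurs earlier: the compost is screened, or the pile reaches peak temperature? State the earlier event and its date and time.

The first turning is done: 13:00 Sep 22, 2030.
The thermophilic phase ends: 13:00 Sep 22, 2030 + 8h45m = 21:45 Sep 22, 2030.
The compost is screened: 21:45 Sep 22, 2030 + 8h55m = 06:40 Sep 23, 2030.
The pile is built: 21:15 Sep 21, 2030.
The pile reaches peak temperature: 21:15 Sep 21, 2030 + 12h50m = 10:05 Sep 22, 2030.
Comparing: the compost is screened at 06:40 Sep 23, 2030 vs the pile reaches peak temperature at 10:05 Sep 22, 2030. Earlier: the pile reaches peak temperature.

The pile reaches peak temperature — 10:05 on 22 September 2030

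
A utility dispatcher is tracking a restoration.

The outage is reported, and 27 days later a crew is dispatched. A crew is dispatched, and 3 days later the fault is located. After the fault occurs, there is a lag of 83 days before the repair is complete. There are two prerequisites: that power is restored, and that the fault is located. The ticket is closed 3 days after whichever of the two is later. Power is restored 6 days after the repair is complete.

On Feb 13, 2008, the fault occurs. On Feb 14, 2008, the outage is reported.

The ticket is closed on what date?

May 15, 2008

The fault occurs: Feb 13, 2008.
The repair is complete: Feb 13, 2008 + 83 days = May 6, 2008.
Power is restored: May 6, 2008 + 6 days = May 12, 2008.
The outage is reported: Feb 14, 2008.
A crew is dispatched: Feb 14, 2008 + 27 days = Mar 12, 2008.
The fault is located: Mar 12, 2008 + 3 days = Mar 15, 2008.
Both prerequisites met — power is restored (May 12, 2008), the fault is located (Mar 15, 2008); the later is May 12, 2008.
The ticket is closed: May 12, 2008 + 3 days = May 15, 2008.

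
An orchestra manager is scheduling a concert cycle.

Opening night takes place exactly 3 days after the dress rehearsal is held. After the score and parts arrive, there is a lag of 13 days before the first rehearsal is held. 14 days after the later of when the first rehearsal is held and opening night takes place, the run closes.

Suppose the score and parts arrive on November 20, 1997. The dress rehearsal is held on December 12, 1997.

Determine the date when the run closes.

The score and parts arrive: Nov 20, 1997.
The first rehearsal is held: Nov 20, 1997 + 13 days = Dec 3, 1997.
The dress rehearsal is held: Dec 12, 1997.
Opening night takes place: Dec 12, 1997 + 3 days = Dec 15, 1997.
Both prerequisites met — the first rehearsal is held (Dec 3, 1997), opening night takes place (Dec 15, 1997); the later is Dec 15, 1997.
The run closes: Dec 15, 1997 + 14 days = Dec 29, 1997.

December 29, 1997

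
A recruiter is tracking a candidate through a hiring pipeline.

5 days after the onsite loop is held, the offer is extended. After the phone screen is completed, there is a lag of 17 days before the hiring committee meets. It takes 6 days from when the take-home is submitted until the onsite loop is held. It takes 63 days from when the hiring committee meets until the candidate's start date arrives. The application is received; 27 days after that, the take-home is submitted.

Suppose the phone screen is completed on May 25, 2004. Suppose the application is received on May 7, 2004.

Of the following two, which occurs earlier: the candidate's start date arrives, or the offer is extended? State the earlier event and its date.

The phone screen is completed: May 25, 2004.
The hiring committee meets: May 25, 2004 + 17 days = Jun 11, 2004.
The candidate's start date arrives: Jun 11, 2004 + 63 days = Aug 13, 2004.
The application is received: May 7, 2004.
The take-home is submitted: May 7, 2004 + 27 days = Jun 3, 2004.
The onsite loop is held: Jun 3, 2004 + 6 days = Jun 9, 2004.
The offer is extended: Jun 9, 2004 + 5 days = Jun 14, 2004.
Comparing: the candidate's start date arrives on Aug 13, 2004 vs the offer is extended on Jun 14, 2004. Earlier: the offer is extended.

The offer is extended — June 14, 2004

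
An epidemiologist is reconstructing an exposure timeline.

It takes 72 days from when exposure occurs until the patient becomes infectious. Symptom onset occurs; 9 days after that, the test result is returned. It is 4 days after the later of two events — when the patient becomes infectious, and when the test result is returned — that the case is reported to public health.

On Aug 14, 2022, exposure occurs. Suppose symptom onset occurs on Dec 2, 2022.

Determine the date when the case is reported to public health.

Dec 15, 2022

Exposure occurs: Aug 14, 2022.
The patient becomes infectious: Aug 14, 2022 + 72 days = Oct 25, 2022.
Symptom onset occurs: Dec 2, 2022.
The test result is returned: Dec 2, 2022 + 9 days = Dec 11, 2022.
Both prerequisites met — the patient becomes infectious (Oct 25, 2022), the test result is returned (Dec 11, 2022); the later is Dec 11, 2022.
The case is reported to public health: Dec 11, 2022 + 4 days = Dec 15, 2022.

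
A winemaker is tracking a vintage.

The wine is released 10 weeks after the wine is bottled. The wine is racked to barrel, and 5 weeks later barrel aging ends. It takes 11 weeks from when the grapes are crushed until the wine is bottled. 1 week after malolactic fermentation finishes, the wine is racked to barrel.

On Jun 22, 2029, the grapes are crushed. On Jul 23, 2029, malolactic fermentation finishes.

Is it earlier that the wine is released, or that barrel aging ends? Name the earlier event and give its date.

The grapes are crushed: Jun 22, 2029.
The wine is bottled: Jun 22, 2029 + 11 weeks = Sep 7, 2029.
The wine is released: Sep 7, 2029 + 10 weeks = Nov 16, 2029.
Malolactic fermentation finishes: Jul 23, 2029.
The wine is racked to barrel: Jul 23, 2029 + 1 week = Jul 30, 2029.
Barrel aging ends: Jul 30, 2029 + 5 weeks = Sep 3, 2029.
Comparing: the wine is released on Nov 16, 2029 vs barrel aging ends on Sep 3, 2029. Earlier: barrel aging ends.

Barrel aging ends — Sep 3, 2029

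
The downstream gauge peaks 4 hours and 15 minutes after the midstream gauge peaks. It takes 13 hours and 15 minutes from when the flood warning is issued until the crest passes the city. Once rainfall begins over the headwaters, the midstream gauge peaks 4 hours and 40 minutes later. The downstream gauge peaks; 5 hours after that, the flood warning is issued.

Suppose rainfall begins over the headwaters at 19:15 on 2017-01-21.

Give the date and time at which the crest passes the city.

22:25 on 2017-01-22

Rainfall begins over the headwaters: 19:15 Jan 21, 2017.
The midstream gauge peaks: 19:15 Jan 21, 2017 + 4h40m = 23:55 Jan 21, 2017.
The downstream gauge peaks: 23:55 Jan 21, 2017 + 4h15m = 04:10 Jan 22, 2017.
The flood warning is issued: 04:10 Jan 22, 2017 + 5h = 09:10 Jan 22, 2017.
The crest passes the city: 09:10 Jan 22, 2017 + 13h15m = 22:25 Jan 22, 2017.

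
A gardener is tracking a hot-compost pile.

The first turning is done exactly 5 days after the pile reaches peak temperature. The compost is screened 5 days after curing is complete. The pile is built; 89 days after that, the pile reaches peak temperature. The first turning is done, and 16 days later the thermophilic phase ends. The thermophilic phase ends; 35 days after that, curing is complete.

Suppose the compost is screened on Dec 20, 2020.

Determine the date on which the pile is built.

Jul 23, 2020

The compost is screened: Dec 20, 2020.
Curing is complete: Dec 20, 2020 − 5 days = Dec 15, 2020.
The thermophilic phase ends: Dec 15, 2020 − 35 days = Nov 10, 2020.
The first turning is done: Nov 10, 2020 − 16 days = Oct 25, 2020.
The pile reaches peak temperature: Oct 25, 2020 − 5 days = Oct 20, 2020.
The pile is built: Oct 20, 2020 − 89 days = Jul 23, 2020.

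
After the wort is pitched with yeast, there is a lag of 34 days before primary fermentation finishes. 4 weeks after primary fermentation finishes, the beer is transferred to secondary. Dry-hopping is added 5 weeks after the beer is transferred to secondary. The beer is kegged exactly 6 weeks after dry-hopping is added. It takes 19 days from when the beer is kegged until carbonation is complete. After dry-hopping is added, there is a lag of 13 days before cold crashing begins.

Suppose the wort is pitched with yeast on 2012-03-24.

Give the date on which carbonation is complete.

The wort is pitched with yeast: Mar 24, 2012.
Primary fermentation finishes: Mar 24, 2012 + 34 days = Apr 27, 2012.
The beer is transferred to secondary: Apr 27, 2012 + 4 weeks = May 25, 2012.
Dry-hopping is added: May 25, 2012 + 5 weeks = Jun 29, 2012.
The beer is kegged: Jun 29, 2012 + 6 weeks = Aug 10, 2012.
Carbonation is complete: Aug 10, 2012 + 19 days = Aug 29, 2012.

2012-08-29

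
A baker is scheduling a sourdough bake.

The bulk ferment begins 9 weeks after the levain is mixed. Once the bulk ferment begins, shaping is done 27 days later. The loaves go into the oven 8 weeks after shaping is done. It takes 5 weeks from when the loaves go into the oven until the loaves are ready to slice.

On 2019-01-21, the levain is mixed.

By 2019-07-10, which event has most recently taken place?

The levain is mixed: Jan 21, 2019.
The bulk ferment begins: Jan 21, 2019 + 9 weeks = Mar 25, 2019.
Shaping is done: Mar 25, 2019 + 27 days = Apr 21, 2019.
The loaves go into the oven: Apr 21, 2019 + 8 weeks = Jun 16, 2019.
The loaves are ready to slice: Jun 16, 2019 + 5 weeks = Jul 21, 2019.
Jul 10, 2019 falls between when the loaves go into the oven (Jun 16, 2019) and when the loaves are ready to slice (Jul 21, 2019).

The loaves go into the oven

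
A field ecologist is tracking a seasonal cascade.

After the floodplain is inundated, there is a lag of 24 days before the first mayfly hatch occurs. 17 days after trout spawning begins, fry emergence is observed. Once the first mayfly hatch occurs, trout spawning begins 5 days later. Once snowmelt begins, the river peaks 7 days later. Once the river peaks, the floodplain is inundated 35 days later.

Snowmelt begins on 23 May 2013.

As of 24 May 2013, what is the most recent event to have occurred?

Snowmelt begins

Snowmelt begins: May 23, 2013.
The river peaks: May 23, 2013 + 7 days = May 30, 2013.
The floodplain is inundated: May 30, 2013 + 35 days = Jul 4, 2013.
The first mayfly hatch occurs: Jul 4, 2013 + 24 days = Jul 28, 2013.
Trout spawning begins: Jul 28, 2013 + 5 days = Aug 2, 2013.
Fry emergence is observed: Aug 2, 2013 + 17 days = Aug 19, 2013.
May 24, 2013 falls between when snowmelt begins (May 23, 2013) and when the river peaks (May 30, 2013).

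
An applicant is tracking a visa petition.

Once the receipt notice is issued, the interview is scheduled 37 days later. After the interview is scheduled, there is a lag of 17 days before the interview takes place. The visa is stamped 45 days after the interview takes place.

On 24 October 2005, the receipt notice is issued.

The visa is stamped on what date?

31 January 2006

The receipt notice is issued: Oct 24, 2005.
The interview is scheduled: Oct 24, 2005 + 37 days = Nov 30, 2005.
The interview takes place: Nov 30, 2005 + 17 days = Dec 17, 2005.
The visa is stamped: Dec 17, 2005 + 45 days = Jan 31, 2006.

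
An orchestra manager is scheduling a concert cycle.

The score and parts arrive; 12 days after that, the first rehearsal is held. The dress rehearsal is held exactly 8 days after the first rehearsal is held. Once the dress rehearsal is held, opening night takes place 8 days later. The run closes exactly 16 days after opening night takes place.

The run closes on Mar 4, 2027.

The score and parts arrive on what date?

Jan 19, 2027

The run closes: Mar 4, 2027.
Opening night takes place: Mar 4, 2027 − 16 days = Feb 16, 2027.
The dress rehearsal is held: Feb 16, 2027 − 8 days = Feb 8, 2027.
The first rehearsal is held: Feb 8, 2027 − 8 days = Jan 31, 2027.
The score and parts arrive: Jan 31, 2027 − 12 days = Jan 19, 2027.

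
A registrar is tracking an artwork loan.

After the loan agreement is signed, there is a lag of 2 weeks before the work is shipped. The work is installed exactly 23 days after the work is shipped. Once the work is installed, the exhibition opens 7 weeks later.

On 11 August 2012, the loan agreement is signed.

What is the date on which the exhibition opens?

5 November 2012

The loan agreement is signed: Aug 11, 2012.
The work is shipped: Aug 11, 2012 + 2 weeks = Aug 25, 2012.
The work is installed: Aug 25, 2012 + 23 days = Sep 17, 2012.
The exhibition opens: Sep 17, 2012 + 7 weeks = Nov 5, 2012.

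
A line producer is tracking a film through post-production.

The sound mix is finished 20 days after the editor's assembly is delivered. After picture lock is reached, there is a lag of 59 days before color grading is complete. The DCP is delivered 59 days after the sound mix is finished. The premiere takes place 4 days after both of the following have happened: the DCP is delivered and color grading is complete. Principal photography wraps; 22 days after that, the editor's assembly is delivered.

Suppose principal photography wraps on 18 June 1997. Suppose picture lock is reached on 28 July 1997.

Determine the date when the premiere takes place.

1 October 1997

Principal photography wraps: Jun 18, 1997.
The editor's assembly is delivered: Jun 18, 1997 + 22 days = Jul 10, 1997.
The sound mix is finished: Jul 10, 1997 + 20 days = Jul 30, 1997.
The DCP is delivered: Jul 30, 1997 + 59 days = Sep 27, 1997.
Picture lock is reached: Jul 28, 1997.
Color grading is complete: Jul 28, 1997 + 59 days = Sep 25, 1997.
Both prerequisites met — the DCP is delivered (Sep 27, 1997), color grading is complete (Sep 25, 1997); the later is Sep 27, 1997.
The premiere takes place: Sep 27, 1997 + 4 days = Oct 1, 1997.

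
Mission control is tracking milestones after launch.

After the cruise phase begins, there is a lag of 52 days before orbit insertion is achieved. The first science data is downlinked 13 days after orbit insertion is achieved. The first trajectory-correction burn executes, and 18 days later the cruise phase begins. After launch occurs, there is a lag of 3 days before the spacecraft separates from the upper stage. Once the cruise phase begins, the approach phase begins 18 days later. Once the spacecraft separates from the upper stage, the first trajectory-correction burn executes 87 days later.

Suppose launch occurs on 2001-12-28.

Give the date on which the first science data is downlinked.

Launch occurs: Dec 28, 2001.
The spacecraft separates from the upper stage: Dec 28, 2001 + 3 days = Dec 31, 2001.
The first trajectory-correction burn executes: Dec 31, 2001 + 87 days = Mar 28, 2002.
The cruise phase begins: Mar 28, 2002 + 18 days = Apr 15, 2002.
Orbit insertion is achieved: Apr 15, 2002 + 52 days = Jun 6, 2002.
The first science data is downlinked: Jun 6, 2002 + 13 days = Jun 19, 2002.

2002-06-19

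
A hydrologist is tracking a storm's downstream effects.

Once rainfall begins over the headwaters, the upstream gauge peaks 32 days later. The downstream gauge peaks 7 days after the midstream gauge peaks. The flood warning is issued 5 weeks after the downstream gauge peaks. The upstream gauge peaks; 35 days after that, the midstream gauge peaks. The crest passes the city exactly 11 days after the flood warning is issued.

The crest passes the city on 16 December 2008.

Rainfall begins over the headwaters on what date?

The crest passes the city: Dec 16, 2008.
The flood warning is issued: Dec 16, 2008 − 11 days = Dec 5, 2008.
The downstream gauge peaks: Dec 5, 2008 − 5 weeks = Oct 31, 2008.
The midstream gauge peaks: Oct 31, 2008 − 7 days = Oct 24, 2008.
The upstream gauge peaks: Oct 24, 2008 − 35 days = Sep 19, 2008.
Rainfall begins over the headwaters: Sep 19, 2008 − 32 days = Aug 18, 2008.

18 August 2008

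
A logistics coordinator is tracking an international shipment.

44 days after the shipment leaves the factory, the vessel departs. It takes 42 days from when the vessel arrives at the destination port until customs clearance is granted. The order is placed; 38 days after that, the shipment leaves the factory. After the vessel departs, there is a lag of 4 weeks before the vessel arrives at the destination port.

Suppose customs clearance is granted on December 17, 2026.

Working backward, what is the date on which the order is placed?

July 18, 2026

Customs clearance is granted: Dec 17, 2026.
The vessel arrives at the destination port: Dec 17, 2026 − 42 days = Nov 5, 2026.
The vessel departs: Nov 5, 2026 − 4 weeks = Oct 8, 2026.
The shipment leaves the factory: Oct 8, 2026 − 44 days = Aug 25, 2026.
The order is placed: Aug 25, 2026 − 38 days = Jul 18, 2026.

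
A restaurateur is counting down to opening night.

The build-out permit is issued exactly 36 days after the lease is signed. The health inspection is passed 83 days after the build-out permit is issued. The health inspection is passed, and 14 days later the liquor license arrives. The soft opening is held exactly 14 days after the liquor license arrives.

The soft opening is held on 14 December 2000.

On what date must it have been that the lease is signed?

20 July 2000

The soft opening is held: Dec 14, 2000.
The liquor license arrives: Dec 14, 2000 − 14 days = Nov 30, 2000.
The health inspection is passed: Nov 30, 2000 − 14 days = Nov 16, 2000.
The build-out permit is issued: Nov 16, 2000 − 83 days = Aug 25, 2000.
The lease is signed: Aug 25, 2000 − 36 days = Jul 20, 2000.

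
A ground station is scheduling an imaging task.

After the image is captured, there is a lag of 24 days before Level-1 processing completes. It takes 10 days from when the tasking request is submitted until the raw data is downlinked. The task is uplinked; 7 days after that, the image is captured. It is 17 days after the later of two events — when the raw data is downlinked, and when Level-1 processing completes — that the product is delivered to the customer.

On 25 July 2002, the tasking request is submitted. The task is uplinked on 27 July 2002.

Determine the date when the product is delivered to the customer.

13 September 2002

The tasking request is submitted: Jul 25, 2002.
The raw data is downlinked: Jul 25, 2002 + 10 days = Aug 4, 2002.
The task is uplinked: Jul 27, 2002.
The image is captured: Jul 27, 2002 + 7 days = Aug 3, 2002.
Level-1 processing completes: Aug 3, 2002 + 24 days = Aug 27, 2002.
Both prerequisites met — the raw data is downlinked (Aug 4, 2002), Level-1 processing completes (Aug 27, 2002); the later is Aug 27, 2002.
The product is delivered to the customer: Aug 27, 2002 + 17 days = Sep 13, 2002.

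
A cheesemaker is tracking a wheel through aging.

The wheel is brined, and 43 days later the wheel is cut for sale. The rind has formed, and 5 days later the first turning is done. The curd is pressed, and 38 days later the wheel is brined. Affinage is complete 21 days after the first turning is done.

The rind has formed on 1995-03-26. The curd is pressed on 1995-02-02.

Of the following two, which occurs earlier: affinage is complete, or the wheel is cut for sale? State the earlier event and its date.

Affinage is complete — 1995-04-21

The rind has formed: Mar 26, 1995.
The first turning is done: Mar 26, 1995 + 5 days = Mar 31, 1995.
Affinage is complete: Mar 31, 1995 + 21 days = Apr 21, 1995.
The curd is pressed: Feb 2, 1995.
The wheel is brined: Feb 2, 1995 + 38 days = Mar 12, 1995.
The wheel is cut for sale: Mar 12, 1995 + 43 days = Apr 24, 1995.
Comparing: affinage is complete on Apr 21, 1995 vs the wheel is cut for sale on Apr 24, 1995. Earlier: affinage is complete.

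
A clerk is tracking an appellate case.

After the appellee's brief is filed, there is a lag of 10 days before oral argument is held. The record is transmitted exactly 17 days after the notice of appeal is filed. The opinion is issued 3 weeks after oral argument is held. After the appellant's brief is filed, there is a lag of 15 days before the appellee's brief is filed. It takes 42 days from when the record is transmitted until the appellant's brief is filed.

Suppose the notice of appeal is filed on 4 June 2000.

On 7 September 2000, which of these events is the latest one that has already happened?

The notice of appeal is filed: Jun 4, 2000.
The record is transmitted: Jun 4, 2000 + 17 days = Jun 21, 2000.
The appellant's brief is filed: Jun 21, 2000 + 42 days = Aug 2, 2000.
The appellee's brief is filed: Aug 2, 2000 + 15 days = Aug 17, 2000.
Oral argument is held: Aug 17, 2000 + 10 days = Aug 27, 2000.
The opinion is issued: Aug 27, 2000 + 3 weeks = Sep 17, 2000.
Sep 7, 2000 falls between when oral argument is held (Aug 27, 2000) and when the opinion is issued (Sep 17, 2000).

Oral argument is held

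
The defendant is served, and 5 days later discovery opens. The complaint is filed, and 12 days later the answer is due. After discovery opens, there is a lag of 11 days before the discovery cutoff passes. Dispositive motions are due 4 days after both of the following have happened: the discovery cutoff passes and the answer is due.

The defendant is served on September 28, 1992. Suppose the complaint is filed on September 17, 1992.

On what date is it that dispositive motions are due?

October 18, 1992

The defendant is served: Sep 28, 1992.
Discovery opens: Sep 28, 1992 + 5 days = Oct 3, 1992.
The discovery cutoff passes: Oct 3, 1992 + 11 days = Oct 14, 1992.
The complaint is filed: Sep 17, 1992.
The answer is due: Sep 17, 1992 + 12 days = Sep 29, 1992.
Both prerequisites met — the discovery cutoff passes (Oct 14, 1992), the answer is due (Sep 29, 1992); the later is Oct 14, 1992.
Dispositive motions are due: Oct 14, 1992 + 4 days = Oct 18, 1992.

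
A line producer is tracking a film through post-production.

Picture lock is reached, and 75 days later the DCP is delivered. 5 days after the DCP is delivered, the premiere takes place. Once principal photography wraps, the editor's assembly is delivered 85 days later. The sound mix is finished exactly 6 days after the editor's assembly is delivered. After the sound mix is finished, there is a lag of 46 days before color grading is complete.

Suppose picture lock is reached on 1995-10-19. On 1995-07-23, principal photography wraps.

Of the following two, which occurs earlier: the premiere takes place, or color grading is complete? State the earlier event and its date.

Color grading is complete — 1995-12-07

Picture lock is reached: Oct 19, 1995.
The DCP is delivered: Oct 19, 1995 + 75 days = Jan 2, 1996.
The premiere takes place: Jan 2, 1996 + 5 days = Jan 7, 1996.
Principal photography wraps: Jul 23, 1995.
The editor's assembly is delivered: Jul 23, 1995 + 85 days = Oct 16, 1995.
The sound mix is finished: Oct 16, 1995 + 6 days = Oct 22, 1995.
Color grading is complete: Oct 22, 1995 + 46 days = Dec 7, 1995.
Comparing: the premiere takes place on Jan 7, 1996 vs color grading is complete on Dec 7, 1995. Earlier: color grading is complete.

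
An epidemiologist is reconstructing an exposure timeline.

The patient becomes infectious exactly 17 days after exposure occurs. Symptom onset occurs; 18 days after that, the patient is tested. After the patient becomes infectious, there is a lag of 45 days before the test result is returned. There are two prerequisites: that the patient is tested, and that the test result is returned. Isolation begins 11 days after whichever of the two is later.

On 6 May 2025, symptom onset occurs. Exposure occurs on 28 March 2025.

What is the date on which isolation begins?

Symptom onset occurs: May 6, 2025.
The patient is tested: May 6, 2025 + 18 days = May 24, 2025.
Exposure occurs: Mar 28, 2025.
The patient becomes infectious: Mar 28, 2025 + 17 days = Apr 14, 2025.
The test result is returned: Apr 14, 2025 + 45 days = May 29, 2025.
Both prerequisites met — the patient is tested (May 24, 2025), the test result is returned (May 29, 2025); the later is May 29, 2025.
Isolation begins: May 29, 2025 + 11 days = Jun 9, 2025.

9 June 2025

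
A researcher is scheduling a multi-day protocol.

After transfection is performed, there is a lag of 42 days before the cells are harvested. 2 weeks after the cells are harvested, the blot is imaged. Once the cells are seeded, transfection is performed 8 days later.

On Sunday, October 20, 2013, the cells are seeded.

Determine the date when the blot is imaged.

The cells are seeded: Oct 20, 2013.
Transfection is performed: Oct 20, 2013 + 8 days = Oct 28, 2013.
The cells are harvested: Oct 28, 2013 + 42 days = Dec 9, 2013.
The blot is imaged: Dec 9, 2013 + 2 weeks = Dec 23, 2013.

Monday, December 23, 2013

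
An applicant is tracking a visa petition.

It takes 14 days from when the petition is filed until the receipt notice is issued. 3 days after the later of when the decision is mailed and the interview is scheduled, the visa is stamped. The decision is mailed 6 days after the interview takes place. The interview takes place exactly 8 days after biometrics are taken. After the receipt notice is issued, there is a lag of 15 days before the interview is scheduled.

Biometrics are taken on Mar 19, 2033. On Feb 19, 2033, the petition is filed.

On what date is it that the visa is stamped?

Apr 5, 2033

Biometrics are taken: Mar 19, 2033.
The interview takes place: Mar 19, 2033 + 8 days = Mar 27, 2033.
The decision is mailed: Mar 27, 2033 + 6 days = Apr 2, 2033.
The petition is filed: Feb 19, 2033.
The receipt notice is issued: Feb 19, 2033 + 14 days = Mar 5, 2033.
The interview is scheduled: Mar 5, 2033 + 15 days = Mar 20, 2033.
Both prerequisites met — the decision is mailed (Apr 2, 2033), the interview is scheduled (Mar 20, 2033); the later is Apr 2, 2033.
The visa is stamped: Apr 2, 2033 + 3 days = Apr 5, 2033.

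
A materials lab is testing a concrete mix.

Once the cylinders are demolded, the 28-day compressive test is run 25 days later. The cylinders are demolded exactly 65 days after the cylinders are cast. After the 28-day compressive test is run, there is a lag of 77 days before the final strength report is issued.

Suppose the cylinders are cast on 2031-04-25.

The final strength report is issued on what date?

2031-10-09

The cylinders are cast: Apr 25, 2031.
The cylinders are demolded: Apr 25, 2031 + 65 days = Jun 29, 2031.
The 28-day compressive test is run: Jun 29, 2031 + 25 days = Jul 24, 2031.
The final strength report is issued: Jul 24, 2031 + 77 days = Oct 9, 2031.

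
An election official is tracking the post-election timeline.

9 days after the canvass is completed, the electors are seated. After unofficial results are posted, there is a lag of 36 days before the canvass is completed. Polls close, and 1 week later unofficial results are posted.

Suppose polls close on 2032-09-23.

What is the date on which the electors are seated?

Polls close: Sep 23, 2032.
Unofficial results are posted: Sep 23, 2032 + 1 week = Sep 30, 2032.
The canvass is completed: Sep 30, 2032 + 36 days = Nov 5, 2032.
The electors are seated: Nov 5, 2032 + 9 days = Nov 14, 2032.

2032-11-14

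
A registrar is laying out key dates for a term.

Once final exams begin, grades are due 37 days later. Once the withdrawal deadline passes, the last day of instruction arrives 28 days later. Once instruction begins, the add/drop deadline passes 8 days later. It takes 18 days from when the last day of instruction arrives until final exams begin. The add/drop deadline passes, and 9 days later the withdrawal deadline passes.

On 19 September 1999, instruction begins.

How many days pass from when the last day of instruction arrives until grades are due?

Causal path: the last day of instruction arrives → final exams begin → grades are due.
Total delay along the path: 18 + 37 = 55 days.

55 days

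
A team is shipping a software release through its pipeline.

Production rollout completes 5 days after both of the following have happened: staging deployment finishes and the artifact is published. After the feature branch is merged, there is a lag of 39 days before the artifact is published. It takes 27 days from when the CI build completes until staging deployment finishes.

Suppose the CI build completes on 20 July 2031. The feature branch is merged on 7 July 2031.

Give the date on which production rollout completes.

The CI build completes: Jul 20, 2031.
Staging deployment finishes: Jul 20, 2031 + 27 days = Aug 16, 2031.
The feature branch is merged: Jul 7, 2031.
The artifact is published: Jul 7, 2031 + 39 days = Aug 15, 2031.
Both prerequisites met — staging deployment finishes (Aug 16, 2031), the artifact is published (Aug 15, 2031); the later is Aug 16, 2031.
Production rollout completes: Aug 16, 2031 + 5 days = Aug 21, 2031.

21 August 2031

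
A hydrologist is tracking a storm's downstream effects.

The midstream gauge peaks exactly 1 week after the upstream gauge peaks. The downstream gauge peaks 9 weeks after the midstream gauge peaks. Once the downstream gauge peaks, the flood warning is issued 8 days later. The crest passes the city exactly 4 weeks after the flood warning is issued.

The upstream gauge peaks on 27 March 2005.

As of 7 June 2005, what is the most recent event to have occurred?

The upstream gauge peaks: Mar 27, 2005.
The midstream gauge peaks: Mar 27, 2005 + 1 week = Apr 3, 2005.
The downstream gauge peaks: Apr 3, 2005 + 9 weeks = Jun 5, 2005.
The flood warning is issued: Jun 5, 2005 + 8 days = Jun 13, 2005.
The crest passes the city: Jun 13, 2005 + 4 weeks = Jul 11, 2005.
Jun 7, 2005 falls between when the downstream gauge peaks (Jun 5, 2005) and when the flood warning is issued (Jun 13, 2005).

The downstream gauge peaks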